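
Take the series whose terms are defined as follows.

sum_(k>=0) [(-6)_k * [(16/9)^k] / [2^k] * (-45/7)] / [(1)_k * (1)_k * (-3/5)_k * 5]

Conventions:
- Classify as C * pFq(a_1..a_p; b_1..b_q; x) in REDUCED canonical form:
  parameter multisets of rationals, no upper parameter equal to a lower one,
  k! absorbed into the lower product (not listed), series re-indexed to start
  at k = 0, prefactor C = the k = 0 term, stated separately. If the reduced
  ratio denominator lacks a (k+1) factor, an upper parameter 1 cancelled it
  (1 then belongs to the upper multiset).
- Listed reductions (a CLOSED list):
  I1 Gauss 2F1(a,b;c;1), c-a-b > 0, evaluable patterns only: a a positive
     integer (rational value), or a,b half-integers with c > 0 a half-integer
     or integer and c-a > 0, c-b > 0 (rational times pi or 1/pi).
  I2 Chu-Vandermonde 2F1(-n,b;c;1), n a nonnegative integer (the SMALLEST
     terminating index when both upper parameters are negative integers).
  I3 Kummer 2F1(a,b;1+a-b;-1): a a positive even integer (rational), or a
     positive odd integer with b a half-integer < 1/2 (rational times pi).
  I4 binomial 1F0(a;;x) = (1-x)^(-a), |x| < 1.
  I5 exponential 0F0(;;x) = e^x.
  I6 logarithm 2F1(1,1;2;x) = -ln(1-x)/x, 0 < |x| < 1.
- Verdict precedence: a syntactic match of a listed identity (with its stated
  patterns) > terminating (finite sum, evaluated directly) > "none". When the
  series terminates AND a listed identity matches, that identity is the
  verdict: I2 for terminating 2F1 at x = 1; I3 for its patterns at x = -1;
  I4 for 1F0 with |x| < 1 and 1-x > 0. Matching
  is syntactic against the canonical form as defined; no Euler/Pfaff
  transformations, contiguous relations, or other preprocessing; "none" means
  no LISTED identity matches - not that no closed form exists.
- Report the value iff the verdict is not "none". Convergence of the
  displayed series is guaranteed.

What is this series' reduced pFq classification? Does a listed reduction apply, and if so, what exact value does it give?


x = 8/9 here; the reduced form reads 1F2, upper {-6}, lower {-3/5, 1}, C = -9/7. Verdict: terminating. With -6 upstairs the series is a 7-term polynomial sum; evaluated term by term. Hence: 66882740933/6260906421.

First insight: t_0 = -9/7 here, and (1)_k (C = -9/7) is k! itself.
Ratio: r(k) = (8/9) * (k-6) / [(k-3/5) (k+1) (k+1)] - poly over poly, x = (8/9) from leading terms; C = -9/7 at k = 0.


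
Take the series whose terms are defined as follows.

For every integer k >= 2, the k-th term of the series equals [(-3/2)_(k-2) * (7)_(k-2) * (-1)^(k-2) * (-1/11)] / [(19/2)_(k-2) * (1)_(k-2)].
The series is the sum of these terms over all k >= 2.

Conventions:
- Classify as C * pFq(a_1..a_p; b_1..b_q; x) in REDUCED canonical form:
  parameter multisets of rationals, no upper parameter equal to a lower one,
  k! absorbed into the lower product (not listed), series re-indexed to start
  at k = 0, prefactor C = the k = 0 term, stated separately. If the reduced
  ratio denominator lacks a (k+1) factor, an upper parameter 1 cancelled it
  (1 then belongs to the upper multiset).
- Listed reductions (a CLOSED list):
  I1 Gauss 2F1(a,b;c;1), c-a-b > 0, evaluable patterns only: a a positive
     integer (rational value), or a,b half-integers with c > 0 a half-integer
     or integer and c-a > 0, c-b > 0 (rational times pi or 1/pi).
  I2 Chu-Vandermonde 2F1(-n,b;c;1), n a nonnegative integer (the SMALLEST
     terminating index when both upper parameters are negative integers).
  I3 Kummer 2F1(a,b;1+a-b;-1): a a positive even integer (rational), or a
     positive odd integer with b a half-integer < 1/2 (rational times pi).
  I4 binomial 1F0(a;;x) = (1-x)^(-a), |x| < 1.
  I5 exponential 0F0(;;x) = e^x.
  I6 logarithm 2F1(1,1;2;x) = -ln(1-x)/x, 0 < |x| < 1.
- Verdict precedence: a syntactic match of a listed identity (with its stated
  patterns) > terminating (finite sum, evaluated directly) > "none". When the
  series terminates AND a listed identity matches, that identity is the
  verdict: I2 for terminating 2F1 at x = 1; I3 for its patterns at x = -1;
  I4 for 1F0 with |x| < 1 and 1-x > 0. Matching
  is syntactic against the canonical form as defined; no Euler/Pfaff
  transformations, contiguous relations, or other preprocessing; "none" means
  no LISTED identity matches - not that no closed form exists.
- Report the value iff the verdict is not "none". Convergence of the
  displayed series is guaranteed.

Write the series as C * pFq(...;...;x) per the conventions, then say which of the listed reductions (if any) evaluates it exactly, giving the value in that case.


x = -1 here; the reduced form reads 2F1, upper {-3/2, 7}, lower {19/2}, C = -1/11. Verdict: the Kummer evaluation I3 fires (x = -1; c = 19/2 equals 1+a-b for upper {-3/2, 7}: listed pattern). Its exact value is (-69615/1048576) * pi.

The tell: with t_0 = -1/11, (1)_k (C = -1/11) is k! itself.
Adjacent-term ratio: r(k) = (-1) * (k-3/2) (k+7) / [(k+19/2) (k+1)] - poly over poly, x = (-1) from leading terms; C = -1/11 at k = 0.


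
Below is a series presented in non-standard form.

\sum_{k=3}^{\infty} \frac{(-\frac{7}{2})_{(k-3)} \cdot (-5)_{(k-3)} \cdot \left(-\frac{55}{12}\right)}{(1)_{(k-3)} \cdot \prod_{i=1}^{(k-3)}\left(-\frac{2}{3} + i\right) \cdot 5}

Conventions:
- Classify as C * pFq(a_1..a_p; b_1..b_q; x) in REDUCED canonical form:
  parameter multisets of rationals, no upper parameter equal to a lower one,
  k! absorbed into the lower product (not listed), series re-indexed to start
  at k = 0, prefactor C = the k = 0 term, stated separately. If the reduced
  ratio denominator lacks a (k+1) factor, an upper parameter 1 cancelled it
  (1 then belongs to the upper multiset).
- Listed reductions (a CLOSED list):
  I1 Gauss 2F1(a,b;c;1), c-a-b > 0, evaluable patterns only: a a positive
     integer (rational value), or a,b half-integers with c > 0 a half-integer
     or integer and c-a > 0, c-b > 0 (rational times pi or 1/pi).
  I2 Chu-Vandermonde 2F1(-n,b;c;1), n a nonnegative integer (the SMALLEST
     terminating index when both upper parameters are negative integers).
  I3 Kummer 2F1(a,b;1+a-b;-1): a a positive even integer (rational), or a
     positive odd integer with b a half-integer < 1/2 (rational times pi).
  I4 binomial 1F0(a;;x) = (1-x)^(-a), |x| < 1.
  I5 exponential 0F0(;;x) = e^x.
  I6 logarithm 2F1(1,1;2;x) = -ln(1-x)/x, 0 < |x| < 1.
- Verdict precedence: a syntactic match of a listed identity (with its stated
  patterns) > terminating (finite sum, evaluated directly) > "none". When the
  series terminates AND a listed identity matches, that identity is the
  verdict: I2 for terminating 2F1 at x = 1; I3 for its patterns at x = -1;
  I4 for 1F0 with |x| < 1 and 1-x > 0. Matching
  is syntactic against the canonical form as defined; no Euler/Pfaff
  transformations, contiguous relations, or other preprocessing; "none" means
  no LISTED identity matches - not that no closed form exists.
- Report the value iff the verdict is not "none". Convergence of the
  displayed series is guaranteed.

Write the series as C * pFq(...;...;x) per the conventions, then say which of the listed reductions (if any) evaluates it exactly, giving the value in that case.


With C = -\frac{11}{12}: the canonical form is 2F1(-5, -\frac{7}{2}; \frac{1}{3}; 1). Verdict: this is Chu-Vandermonde (I2) (terminating 2F1 at x = 1 with n = 5, b = -7/2, c = \frac{1}{3}). Value: -\frac{14138399}{39936}.

Structural cue: from the first term -\frac{11}{12}: the constant factors (prefactor -11/12) combine into one prefactor.
Ratio: r(k) = 1 * (k-5) (k-\frac{7}{2}) / [(k+\frac{1}{3}) (k+1)] - rational in k, leading ratio 1; with t_0 = -\frac{11}{12}, classification follows.


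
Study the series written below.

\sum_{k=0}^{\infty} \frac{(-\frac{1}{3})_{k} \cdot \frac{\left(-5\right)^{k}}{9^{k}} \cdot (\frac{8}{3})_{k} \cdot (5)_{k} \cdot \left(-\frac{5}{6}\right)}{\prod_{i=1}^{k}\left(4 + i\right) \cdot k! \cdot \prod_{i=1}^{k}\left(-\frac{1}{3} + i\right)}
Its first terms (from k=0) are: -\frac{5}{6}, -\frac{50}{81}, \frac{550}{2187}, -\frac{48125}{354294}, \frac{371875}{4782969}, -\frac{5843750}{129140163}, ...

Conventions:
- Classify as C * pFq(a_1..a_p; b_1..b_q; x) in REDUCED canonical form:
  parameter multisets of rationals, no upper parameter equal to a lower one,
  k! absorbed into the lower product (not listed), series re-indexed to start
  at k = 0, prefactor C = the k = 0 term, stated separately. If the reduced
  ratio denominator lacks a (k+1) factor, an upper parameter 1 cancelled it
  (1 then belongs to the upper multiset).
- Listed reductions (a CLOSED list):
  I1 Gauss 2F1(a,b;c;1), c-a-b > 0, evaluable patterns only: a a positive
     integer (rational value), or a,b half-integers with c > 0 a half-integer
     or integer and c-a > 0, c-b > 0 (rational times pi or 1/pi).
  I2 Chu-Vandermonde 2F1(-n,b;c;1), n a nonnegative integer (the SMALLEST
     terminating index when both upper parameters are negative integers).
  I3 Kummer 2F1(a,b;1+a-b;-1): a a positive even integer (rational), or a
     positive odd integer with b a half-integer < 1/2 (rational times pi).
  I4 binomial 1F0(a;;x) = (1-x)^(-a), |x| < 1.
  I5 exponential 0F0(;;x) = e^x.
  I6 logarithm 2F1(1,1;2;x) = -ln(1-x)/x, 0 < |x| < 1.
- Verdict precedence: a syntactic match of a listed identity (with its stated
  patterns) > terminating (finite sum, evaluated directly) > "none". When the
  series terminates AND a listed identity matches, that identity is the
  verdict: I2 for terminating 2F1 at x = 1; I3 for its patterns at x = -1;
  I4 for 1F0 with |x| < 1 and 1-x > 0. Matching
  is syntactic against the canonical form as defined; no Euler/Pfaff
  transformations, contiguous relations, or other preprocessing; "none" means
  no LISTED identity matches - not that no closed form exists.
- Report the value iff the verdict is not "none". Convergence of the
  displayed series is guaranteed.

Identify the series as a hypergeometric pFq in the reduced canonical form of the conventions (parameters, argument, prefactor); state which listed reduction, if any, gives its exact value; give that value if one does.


At argument -\frac{5}{9}: a 2F1 with upper {-\frac{1}{3}, \frac{8}{3}}, lower {\frac{2}{3}}, scaled by C = -\frac{5}{6}. Verdict: none - at argument -\frac{5}{9} the multisets {-\frac{1}{3}, \frac{8}{3}} ; {\frac{2}{3}} match no listed identity.

The tell: with t_0 = -\frac{5}{6}, the lower running product (C = -5/6) is a rising factorial.
Adjacent-term ratio: r(k) = -\frac{5}{9} * (k-\frac{1}{3}) (k+\frac{8}{3}) / [(k+\frac{2}{3}) (k+1)] - rational in k, leading ratio -\frac{5}{9}; with t_0 = -\frac{5}{6}, classification follows.


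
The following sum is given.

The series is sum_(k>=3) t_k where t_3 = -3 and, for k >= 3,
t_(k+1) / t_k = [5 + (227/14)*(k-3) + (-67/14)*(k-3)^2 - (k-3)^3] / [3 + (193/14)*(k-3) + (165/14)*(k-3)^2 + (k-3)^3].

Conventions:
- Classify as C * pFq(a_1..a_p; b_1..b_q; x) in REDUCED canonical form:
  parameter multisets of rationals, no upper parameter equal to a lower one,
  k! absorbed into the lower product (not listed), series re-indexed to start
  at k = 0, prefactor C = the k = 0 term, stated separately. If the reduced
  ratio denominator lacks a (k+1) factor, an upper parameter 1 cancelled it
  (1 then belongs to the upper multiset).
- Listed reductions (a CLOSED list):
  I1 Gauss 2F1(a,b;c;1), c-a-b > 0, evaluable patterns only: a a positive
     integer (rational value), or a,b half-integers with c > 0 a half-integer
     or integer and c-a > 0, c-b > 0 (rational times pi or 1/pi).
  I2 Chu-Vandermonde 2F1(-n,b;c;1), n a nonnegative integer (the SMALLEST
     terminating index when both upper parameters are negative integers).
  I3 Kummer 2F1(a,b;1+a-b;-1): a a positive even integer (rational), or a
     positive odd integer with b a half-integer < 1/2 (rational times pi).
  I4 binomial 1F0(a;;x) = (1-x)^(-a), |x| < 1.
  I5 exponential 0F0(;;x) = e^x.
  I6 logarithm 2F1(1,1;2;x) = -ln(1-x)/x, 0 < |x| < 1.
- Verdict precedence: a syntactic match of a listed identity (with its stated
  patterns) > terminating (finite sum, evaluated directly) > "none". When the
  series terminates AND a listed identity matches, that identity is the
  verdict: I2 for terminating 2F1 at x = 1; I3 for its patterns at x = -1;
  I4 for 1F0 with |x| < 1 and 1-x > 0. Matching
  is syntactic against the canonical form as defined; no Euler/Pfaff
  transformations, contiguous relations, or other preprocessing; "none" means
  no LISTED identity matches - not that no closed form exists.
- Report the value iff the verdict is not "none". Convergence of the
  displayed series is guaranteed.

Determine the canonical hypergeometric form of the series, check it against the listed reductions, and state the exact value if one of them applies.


Canonical form: C = -3 times 2F1 with upper {-5/2, 7}, lower {21/2}, x = -1. Verdict: Kummer (I3) matches (x = -1; c = 21/2 equals 1+a-b for upper {-5/2, 7}: listed pattern). Sum: (-14549535/4194304) * pi.

First insight: t_0 being -3, roots of the ratio polynomials (prefactor -3) are the negated parameters.
Step ratio: r(k) = (-1) * (k-5/2) (k+7) / [(k+21/2) (k+1)] - poly over poly, x = (-1) from leading terms; C = -3 at k = 0.


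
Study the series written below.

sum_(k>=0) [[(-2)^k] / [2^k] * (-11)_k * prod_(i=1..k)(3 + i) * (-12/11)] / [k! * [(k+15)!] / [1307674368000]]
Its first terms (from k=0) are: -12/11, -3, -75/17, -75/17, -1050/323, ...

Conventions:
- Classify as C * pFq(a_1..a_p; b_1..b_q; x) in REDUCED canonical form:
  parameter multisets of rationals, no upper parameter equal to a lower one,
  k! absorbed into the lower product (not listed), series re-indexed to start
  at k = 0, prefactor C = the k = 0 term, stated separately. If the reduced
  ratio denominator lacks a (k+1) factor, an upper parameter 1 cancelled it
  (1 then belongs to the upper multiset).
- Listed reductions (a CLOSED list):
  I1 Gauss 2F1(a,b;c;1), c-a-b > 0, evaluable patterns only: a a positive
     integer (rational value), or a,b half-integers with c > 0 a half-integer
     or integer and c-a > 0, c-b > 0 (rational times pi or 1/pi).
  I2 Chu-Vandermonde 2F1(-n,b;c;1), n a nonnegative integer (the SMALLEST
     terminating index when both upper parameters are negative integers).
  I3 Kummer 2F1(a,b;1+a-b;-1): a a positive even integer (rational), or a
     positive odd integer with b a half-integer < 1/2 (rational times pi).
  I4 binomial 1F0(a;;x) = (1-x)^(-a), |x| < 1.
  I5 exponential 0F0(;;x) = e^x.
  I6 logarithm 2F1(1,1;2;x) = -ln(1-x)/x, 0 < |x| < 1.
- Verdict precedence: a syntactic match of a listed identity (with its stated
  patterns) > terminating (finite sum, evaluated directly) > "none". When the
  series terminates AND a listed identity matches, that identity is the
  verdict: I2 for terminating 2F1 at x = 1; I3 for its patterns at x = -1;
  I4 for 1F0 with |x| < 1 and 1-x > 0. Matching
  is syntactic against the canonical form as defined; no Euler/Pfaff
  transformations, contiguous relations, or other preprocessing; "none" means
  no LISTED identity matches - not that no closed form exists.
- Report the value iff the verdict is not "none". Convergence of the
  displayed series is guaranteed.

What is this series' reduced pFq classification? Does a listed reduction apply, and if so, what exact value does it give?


At argument -1: a 2F1 with upper {-11, 4}, lower {16}, scaled by C = -12/11. Verdict: the Kummer evaluation I3 matches (x = -1; c = 16 equals 1+a-b for upper {-11, 4}: listed pattern). Sum: -210/11.

Key observation: with t_0 = -12/11, the running product (C = -12/11, x = -1) telescopes to a rising factorial.
Adjacent-term ratio: r(k) = (-1) * (k-11) (k+4) / [(k+16) (k+1)] ; factor over Q: parameters, x = (-1), and C = -12/11.


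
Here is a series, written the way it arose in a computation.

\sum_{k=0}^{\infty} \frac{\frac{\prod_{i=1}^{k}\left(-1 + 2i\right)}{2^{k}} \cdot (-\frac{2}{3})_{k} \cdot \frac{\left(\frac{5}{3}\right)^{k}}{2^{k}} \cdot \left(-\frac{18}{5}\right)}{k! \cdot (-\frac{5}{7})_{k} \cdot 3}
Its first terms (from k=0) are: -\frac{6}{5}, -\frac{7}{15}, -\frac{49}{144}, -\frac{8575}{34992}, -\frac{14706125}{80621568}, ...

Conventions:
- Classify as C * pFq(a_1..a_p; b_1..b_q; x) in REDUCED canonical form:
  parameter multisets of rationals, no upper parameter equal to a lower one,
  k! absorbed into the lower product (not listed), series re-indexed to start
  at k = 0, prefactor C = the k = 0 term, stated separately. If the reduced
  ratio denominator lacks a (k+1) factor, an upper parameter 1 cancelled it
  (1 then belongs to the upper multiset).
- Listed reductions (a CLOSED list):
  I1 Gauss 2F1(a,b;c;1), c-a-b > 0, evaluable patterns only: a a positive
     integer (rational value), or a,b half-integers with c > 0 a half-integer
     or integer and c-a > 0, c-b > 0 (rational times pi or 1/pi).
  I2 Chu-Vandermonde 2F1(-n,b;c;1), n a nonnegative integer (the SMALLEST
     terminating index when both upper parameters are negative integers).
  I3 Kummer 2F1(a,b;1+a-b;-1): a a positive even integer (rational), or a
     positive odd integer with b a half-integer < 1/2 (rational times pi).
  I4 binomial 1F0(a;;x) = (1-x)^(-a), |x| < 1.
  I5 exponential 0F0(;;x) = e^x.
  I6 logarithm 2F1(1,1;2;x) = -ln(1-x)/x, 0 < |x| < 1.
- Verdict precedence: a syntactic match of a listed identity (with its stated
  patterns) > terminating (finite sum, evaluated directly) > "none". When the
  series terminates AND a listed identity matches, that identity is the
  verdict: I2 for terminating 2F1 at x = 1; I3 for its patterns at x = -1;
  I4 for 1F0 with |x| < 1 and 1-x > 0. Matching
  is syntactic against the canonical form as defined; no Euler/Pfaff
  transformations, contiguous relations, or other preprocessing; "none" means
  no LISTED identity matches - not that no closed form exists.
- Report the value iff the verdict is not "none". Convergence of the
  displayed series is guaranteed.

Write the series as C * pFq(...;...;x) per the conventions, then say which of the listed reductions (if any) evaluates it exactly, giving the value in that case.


Key step: with t_0 = -\frac{6}{5}, the odd product 1*3*...*(2k-1) (C = -6/5) is 2^k (1/2)_k.
Term ratio: r(k) = \frac{5}{6} * (k-\frac{2}{3}) (k+\frac{1}{2}) / [(k-\frac{5}{7}) (k+1)] - rational in k, leading ratio \frac{5}{6}; with t_0 = -\frac{6}{5}, classification follows.

The series (x = \frac{5}{6}) is 2F1: upper {-\frac{2}{3}, \frac{1}{2}}, lower {-\frac{5}{7}}, prefactor -\frac{6}{5}. Verdict: none. Every listed pattern misses the 2F1 form at \frac{5}{6}, upper {-\frac{2}{3}, \frac{1}{2}}.


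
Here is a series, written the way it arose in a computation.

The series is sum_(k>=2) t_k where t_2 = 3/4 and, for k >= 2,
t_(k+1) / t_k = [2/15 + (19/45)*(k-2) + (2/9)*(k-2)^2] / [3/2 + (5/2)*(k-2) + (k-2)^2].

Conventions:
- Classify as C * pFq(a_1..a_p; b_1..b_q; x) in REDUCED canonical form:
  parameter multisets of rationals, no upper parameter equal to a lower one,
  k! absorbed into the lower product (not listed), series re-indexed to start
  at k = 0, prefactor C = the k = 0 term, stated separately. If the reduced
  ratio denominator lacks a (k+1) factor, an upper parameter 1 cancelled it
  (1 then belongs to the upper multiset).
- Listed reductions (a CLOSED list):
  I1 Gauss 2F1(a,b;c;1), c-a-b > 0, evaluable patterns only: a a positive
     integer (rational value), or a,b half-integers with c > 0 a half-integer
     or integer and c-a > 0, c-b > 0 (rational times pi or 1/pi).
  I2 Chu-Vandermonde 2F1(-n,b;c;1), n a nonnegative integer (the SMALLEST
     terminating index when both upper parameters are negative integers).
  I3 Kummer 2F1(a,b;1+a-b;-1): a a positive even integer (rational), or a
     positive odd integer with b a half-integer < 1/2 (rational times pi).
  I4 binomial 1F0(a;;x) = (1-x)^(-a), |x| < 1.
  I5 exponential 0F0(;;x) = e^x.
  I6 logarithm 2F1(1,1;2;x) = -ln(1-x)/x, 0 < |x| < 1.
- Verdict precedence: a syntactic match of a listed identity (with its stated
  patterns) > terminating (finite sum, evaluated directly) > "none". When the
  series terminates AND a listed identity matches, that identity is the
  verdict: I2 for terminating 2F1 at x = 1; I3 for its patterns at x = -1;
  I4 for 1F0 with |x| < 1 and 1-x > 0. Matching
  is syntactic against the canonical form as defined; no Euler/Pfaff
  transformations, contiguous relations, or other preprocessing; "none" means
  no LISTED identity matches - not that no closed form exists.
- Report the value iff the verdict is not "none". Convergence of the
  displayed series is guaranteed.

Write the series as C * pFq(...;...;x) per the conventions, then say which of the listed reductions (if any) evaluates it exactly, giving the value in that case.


Structural cue: with t_0 = 3/4, cancel k + 3/2 from the displayed ratio first; then C = 3/4, x = 2/9.
Step ratio: r(k) = (2/9) * (k+2/5) / [(k+1)] - rational; roots negated = parameters, x = (2/9), C = 3/4.

With C = 3/4: the canonical form is 1F0(2/5; -; 2/9). Verdict: the binomial series (I4) applies (the 1F0 binomial series: exponent -2/5, x = 2/9). Exact value: (3/4) * (7/9)^(-2/5).


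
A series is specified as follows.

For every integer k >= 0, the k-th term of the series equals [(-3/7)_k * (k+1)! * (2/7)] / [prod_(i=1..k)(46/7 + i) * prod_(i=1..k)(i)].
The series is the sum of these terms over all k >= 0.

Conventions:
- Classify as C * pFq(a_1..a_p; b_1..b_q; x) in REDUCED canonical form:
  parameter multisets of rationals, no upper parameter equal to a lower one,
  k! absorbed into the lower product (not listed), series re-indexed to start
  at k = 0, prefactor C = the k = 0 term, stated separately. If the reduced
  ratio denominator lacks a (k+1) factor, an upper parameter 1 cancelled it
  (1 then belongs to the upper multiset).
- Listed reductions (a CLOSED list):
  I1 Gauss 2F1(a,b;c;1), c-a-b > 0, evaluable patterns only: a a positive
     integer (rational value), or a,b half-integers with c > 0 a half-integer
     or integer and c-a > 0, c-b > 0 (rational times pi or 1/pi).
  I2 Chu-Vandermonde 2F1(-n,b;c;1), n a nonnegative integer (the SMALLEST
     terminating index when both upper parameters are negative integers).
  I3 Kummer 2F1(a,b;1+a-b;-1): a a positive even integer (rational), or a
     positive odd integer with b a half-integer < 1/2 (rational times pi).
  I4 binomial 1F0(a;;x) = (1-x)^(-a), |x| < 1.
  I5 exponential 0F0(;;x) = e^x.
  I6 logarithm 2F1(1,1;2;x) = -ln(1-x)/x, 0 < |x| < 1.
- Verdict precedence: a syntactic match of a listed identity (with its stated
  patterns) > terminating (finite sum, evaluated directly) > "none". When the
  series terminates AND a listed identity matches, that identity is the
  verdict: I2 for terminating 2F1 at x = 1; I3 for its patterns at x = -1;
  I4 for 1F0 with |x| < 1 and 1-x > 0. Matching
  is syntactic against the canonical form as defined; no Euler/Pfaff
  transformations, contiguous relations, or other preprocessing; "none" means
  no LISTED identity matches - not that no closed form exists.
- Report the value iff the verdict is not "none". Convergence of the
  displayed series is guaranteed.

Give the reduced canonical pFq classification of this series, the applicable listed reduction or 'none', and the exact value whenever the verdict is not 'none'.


At argument 1: a 2F1 with upper {-3/7, 2}, lower {53/7}, scaled by C = 2/7. Verdict: the Gauss summation I1 matches (x = 1: the Gamma ratio telescopes since c-a-b = 6 > 0 and a = 2 in Z>0). Value: 598/2401.

The tell: from the first term 2/7: the lower running product (C = 2/7, x = 1) is a rising factorial.
Step ratio: r(k) = 1 * (k-3/7) (k+2) / [(k+53/7) (k+1)] ; factor over Q: parameters, x = 1, and C = 2/7.


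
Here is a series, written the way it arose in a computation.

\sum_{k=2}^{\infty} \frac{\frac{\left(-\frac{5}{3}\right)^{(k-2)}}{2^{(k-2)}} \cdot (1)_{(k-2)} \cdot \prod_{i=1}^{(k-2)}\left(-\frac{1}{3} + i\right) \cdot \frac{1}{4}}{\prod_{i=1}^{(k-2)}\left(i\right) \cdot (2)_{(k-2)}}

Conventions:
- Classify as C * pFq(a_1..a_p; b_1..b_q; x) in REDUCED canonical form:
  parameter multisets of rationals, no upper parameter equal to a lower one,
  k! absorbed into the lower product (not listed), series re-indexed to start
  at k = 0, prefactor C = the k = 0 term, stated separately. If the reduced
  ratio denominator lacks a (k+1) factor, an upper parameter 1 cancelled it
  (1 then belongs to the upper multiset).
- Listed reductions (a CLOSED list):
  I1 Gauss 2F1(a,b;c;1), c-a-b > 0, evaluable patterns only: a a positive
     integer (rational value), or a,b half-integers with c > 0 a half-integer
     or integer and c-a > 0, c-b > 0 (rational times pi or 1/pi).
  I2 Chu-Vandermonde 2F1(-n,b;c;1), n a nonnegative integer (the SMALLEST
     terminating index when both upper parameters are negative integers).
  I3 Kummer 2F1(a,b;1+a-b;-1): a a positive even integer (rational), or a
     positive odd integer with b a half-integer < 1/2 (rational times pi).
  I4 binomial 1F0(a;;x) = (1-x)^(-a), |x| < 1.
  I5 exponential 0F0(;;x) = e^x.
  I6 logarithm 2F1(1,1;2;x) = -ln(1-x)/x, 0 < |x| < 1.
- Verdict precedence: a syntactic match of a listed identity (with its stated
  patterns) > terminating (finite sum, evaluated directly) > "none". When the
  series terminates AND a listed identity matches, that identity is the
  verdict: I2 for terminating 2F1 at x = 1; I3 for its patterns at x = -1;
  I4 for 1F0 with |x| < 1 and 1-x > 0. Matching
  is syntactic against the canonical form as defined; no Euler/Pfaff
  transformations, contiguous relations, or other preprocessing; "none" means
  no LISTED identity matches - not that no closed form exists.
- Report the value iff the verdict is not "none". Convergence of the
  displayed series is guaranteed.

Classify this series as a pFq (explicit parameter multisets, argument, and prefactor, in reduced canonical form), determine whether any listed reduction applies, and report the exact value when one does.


Structural cue: x = -\frac{5}{6} and the running product (C = 1/4, x = -5/6) telescopes to a rising factorial.
Step ratio: r(k) = -\frac{5}{6} * (k+\frac{2}{3}) (k+1) / [(k+2) (k+1)] - rational; roots negated = parameters, x = -\frac{5}{6}, C = \frac{1}{4}.

This is \frac{1}{4} * 2F1(\frac{2}{3}, 1; 2; -\frac{5}{6}) in reduced canonical form. Verdict: none. No listed pattern accepts 2F1(\frac{2}{3}, 1; 2; -\frac{5}{6}).


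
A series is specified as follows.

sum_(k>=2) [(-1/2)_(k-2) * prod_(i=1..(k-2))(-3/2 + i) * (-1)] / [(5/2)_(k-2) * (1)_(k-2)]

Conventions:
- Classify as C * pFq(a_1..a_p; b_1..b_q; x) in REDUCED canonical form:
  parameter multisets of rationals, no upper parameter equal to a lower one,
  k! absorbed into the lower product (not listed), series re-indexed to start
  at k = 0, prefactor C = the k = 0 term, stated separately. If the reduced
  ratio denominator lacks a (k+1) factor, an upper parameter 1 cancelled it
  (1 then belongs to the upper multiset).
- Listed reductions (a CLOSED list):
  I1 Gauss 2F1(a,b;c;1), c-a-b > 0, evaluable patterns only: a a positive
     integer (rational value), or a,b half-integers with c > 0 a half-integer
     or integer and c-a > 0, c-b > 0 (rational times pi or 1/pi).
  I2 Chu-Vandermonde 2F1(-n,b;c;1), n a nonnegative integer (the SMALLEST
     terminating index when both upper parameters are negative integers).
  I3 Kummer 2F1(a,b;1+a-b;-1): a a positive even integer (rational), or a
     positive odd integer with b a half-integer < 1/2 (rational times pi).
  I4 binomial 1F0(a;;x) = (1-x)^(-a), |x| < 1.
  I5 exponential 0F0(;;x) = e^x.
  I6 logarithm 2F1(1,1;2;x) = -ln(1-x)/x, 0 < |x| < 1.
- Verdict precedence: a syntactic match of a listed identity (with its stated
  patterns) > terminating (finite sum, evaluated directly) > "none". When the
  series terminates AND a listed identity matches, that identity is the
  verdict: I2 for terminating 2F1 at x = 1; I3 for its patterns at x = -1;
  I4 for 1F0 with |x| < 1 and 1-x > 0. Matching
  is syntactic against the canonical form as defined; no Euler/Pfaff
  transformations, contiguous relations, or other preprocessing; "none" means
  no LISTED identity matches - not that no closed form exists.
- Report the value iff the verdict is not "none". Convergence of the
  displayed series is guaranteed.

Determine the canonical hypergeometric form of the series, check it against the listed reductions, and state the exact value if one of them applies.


With C = -1: the canonical form is 2F1(-1/2, -1/2; 5/2; 1). Verdict: this is the half-integer Gauss pattern (I1) (x = 1; upper {-1/2, -1/2} half-integers, c = 5/2 in the evaluable pattern). Its exact value is (-45/128) * pi.

Key step: t_0 = -1 here, and the running product (C = -1) telescopes to a rising factorial.
Adjacent-term ratio: r(k) = 1 * (k-1/2) (k-1/2) / [(k+5/2) (k+1)] - rational; roots negated = parameters, x = 1, C = -1.


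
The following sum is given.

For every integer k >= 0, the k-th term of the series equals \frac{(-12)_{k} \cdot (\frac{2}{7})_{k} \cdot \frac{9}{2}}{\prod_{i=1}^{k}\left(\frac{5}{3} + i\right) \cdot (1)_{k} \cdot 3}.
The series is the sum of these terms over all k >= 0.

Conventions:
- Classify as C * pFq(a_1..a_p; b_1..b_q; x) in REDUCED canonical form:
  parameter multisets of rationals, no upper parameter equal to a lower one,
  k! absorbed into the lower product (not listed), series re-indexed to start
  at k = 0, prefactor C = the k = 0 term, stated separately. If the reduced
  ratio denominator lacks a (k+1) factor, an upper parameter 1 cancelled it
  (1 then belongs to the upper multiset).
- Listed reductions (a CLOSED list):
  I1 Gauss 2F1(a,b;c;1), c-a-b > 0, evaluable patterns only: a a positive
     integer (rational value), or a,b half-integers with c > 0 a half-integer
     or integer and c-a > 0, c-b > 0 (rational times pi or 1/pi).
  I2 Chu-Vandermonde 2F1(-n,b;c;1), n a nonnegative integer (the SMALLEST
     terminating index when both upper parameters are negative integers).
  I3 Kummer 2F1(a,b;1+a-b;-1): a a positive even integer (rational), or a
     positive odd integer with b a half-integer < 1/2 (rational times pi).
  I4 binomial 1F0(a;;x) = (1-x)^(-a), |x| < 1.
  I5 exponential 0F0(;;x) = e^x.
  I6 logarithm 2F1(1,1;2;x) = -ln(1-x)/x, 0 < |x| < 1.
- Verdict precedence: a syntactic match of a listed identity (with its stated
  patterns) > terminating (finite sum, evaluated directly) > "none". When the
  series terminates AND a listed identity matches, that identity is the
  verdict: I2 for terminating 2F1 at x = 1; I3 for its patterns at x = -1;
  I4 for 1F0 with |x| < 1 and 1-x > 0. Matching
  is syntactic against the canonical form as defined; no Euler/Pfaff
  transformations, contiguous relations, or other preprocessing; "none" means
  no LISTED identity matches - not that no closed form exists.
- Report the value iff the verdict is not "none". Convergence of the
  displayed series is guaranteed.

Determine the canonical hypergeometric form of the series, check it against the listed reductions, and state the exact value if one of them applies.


This is \frac{3}{2} * 2F1(-12, \frac{2}{7}; \frac{8}{3}; 1) in reduced canonical form. Verdict (x = 1): Chu-Vandermonde (I2) applies (terminating 2F1 at x = 1 with n = 12, b = 2/7, c = \frac{8}{3}). Its exact value is \frac{1802318319551669775}{2083756291667519224}.

Key observation: with t_0 = \frac{3}{2}, (1)_k (C = 3/2) is k! itself.
Term ratio: r(k) = 1 * (k-12) (k+\frac{2}{7}) / [(k+\frac{8}{3}) (k+1)] ; factor over Q: parameters, x = 1, and C = \frac{3}{2}.


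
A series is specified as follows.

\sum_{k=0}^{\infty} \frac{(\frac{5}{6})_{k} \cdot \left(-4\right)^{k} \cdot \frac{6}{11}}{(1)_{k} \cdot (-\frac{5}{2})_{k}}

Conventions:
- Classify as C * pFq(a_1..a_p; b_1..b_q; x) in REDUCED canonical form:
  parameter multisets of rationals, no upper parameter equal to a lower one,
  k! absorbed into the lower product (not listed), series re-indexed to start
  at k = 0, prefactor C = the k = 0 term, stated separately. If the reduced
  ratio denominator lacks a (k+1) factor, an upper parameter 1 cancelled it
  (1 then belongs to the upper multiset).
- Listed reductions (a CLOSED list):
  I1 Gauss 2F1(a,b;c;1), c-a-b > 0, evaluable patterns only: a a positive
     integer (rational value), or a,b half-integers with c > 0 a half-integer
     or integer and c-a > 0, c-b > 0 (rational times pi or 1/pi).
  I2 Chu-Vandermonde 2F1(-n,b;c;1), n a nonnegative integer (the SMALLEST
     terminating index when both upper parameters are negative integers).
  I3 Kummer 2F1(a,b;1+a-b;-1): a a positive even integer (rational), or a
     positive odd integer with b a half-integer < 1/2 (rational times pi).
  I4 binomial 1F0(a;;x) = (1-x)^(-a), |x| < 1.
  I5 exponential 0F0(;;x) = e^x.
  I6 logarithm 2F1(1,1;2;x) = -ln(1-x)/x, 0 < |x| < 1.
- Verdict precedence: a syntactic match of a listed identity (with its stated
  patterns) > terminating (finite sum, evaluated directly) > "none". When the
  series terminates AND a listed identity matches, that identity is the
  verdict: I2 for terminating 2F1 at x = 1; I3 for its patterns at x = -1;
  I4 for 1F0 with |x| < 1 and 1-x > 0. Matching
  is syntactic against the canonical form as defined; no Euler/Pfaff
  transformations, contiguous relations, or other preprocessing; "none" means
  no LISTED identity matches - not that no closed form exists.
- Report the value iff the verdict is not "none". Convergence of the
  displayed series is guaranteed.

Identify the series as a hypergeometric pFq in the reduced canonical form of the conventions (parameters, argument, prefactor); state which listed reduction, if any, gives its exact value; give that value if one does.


With C = \frac{6}{11}: the canonical form is 1F1(\frac{5}{6}; -\frac{5}{2}; -4). Verdict: none (x = -4): each listed identity misses the multisets {\frac{5}{6}} ; {-\frac{5}{2}}.

The tell: t_0 = \frac{6}{11} here, and (1)_k (C = 6/11, x = -4) is k! itself.
Consecutive-term ratio: r(k) = -4 * (k+\frac{5}{6}) / [(k-\frac{5}{2}) (k+1)] - rational in k, leading ratio -4; with t_0 = \frac{6}{11}, classification follows.


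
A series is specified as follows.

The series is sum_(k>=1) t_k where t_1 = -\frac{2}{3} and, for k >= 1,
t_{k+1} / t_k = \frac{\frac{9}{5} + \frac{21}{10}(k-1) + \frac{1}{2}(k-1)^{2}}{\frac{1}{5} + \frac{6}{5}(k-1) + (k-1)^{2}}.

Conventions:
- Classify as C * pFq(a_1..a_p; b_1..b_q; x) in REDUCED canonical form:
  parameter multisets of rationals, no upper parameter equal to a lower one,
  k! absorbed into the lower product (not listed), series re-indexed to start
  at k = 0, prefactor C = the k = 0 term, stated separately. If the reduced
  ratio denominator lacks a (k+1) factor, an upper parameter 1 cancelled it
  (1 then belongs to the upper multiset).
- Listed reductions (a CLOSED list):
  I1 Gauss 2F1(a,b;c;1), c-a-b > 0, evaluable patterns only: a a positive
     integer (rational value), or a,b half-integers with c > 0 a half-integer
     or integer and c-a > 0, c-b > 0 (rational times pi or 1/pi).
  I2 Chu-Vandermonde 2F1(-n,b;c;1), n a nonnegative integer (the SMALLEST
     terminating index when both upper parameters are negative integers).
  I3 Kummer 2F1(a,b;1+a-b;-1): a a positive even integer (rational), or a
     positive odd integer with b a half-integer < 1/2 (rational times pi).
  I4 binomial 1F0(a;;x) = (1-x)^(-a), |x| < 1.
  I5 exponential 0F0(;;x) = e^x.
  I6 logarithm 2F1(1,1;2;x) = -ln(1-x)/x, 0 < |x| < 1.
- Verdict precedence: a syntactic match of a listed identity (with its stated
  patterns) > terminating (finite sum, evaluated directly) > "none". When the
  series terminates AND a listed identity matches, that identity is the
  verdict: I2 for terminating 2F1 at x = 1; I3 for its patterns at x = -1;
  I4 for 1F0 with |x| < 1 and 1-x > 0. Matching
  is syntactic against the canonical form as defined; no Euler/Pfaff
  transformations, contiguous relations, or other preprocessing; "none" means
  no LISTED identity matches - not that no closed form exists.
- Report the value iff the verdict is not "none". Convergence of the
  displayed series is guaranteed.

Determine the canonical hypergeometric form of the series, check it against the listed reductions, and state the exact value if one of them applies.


With C = -\frac{2}{3}: the canonical form is 2F1(\frac{6}{5}, 3; \frac{1}{5}; \frac{1}{2}). Verdict: none. A 2F1 with upper {\frac{6}{5}, 3} fits none of I1-I6 at x = \frac{1}{2}; the sum runs forever.

Key step: t_0 being -\frac{2}{3}, roots of the ratio polynomials (C = -2/3, x = 1/2) are the negated parameters.
Term ratio: r(k) = \frac{1}{2} * (k+\frac{6}{5}) (k+3) / [(k+\frac{1}{5}) (k+1)] ; factor over Q: parameters, x = \frac{1}{2}, and C = -\frac{2}{3}.


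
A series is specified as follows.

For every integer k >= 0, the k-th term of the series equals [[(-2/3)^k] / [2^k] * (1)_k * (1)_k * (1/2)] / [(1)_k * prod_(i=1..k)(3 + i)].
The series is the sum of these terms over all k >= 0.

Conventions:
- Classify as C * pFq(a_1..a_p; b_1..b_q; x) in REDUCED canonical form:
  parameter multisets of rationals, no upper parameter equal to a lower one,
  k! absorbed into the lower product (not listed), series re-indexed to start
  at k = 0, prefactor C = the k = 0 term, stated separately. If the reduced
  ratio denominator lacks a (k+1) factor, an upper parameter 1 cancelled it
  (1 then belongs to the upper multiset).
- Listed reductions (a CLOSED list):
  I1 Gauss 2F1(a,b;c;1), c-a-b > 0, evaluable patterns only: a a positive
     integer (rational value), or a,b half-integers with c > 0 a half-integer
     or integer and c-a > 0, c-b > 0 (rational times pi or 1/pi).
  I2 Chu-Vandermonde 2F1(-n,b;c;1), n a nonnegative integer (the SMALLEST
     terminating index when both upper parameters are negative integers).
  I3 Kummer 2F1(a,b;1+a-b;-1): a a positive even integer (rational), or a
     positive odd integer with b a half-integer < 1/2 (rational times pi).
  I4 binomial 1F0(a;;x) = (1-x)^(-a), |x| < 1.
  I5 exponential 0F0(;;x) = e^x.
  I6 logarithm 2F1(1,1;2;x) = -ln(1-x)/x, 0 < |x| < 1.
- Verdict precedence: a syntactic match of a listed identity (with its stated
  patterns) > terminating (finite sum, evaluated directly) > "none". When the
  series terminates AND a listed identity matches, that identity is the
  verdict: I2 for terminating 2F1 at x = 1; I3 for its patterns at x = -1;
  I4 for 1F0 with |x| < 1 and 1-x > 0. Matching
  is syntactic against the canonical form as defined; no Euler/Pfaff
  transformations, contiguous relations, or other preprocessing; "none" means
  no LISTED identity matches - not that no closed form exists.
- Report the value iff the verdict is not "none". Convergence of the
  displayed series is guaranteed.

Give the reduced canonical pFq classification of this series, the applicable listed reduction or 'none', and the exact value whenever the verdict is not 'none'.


The series (x = -1/3) is 2F1: upper {1, 1}, lower {4}, prefactor 1/2. Verdict: no listed reduction: x = -1/3 and upper {1, 1} fail every I1-I6 pattern.

The tell: t_0 = 1/2 here, and the two k-th powers (prefactor 1/2) combine into one argument.
Step ratio: r(k) = (-1/3) * (k+1) (k+1) / [(k+4) (k+1)] - rational in k, leading ratio (-1/3); with t_0 = 1/2, classification follows.


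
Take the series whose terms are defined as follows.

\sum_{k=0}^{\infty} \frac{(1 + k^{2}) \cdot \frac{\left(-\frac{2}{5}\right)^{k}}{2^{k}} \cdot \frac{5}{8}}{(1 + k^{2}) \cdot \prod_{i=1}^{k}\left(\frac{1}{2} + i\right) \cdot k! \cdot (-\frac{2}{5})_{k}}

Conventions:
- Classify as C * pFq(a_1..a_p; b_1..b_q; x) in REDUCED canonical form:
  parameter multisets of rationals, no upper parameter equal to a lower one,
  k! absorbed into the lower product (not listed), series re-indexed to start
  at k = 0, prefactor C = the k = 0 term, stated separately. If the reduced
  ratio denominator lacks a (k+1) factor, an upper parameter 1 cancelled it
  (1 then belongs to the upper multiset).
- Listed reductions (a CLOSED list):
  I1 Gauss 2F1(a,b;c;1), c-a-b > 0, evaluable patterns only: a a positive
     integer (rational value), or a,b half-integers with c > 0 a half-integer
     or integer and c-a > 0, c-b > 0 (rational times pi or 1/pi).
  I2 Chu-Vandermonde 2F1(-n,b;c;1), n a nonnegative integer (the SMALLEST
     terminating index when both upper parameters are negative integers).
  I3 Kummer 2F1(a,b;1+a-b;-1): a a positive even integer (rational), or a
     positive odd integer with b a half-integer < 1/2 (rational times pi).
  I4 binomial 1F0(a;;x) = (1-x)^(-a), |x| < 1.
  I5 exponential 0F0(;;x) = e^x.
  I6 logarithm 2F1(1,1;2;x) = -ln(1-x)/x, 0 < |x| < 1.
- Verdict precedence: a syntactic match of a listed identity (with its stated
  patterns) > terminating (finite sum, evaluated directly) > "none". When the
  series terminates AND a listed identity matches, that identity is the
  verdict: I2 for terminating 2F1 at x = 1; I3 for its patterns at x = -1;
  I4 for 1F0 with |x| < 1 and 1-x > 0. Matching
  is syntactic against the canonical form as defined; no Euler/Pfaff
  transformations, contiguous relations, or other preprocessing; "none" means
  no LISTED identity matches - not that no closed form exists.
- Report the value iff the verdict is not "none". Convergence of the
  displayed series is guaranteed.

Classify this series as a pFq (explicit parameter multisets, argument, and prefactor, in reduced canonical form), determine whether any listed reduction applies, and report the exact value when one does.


With C = \frac{5}{8}: the canonical form is 0F2(-; -\frac{2}{5}, \frac{3}{2}; -\frac{1}{5}). Verdict: none. Every listed pattern misses the 0F2 form at -\frac{1}{5}, upper {-}.

Key step: t_0 being \frac{5}{8}, k^2 + 1 divides numerator and denominator alike; C = 5/8, x = -1/5 after cancelling.
Ratio: r(k) = -\frac{1}{5} * 1 / [(k-\frac{2}{5}) (k+\frac{3}{2}) (k+1)] - rational; roots negated = parameters, x = -\frac{1}{5}, C = \frac{5}{8}.
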